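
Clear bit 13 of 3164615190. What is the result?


3164615190 & ~(1 << 13) = 3164606998

3164606998


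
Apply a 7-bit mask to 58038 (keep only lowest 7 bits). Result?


58038 & 127 = 54

54


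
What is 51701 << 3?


0b1100100111110101 << 3 = 0b1100100111110101000 = 413608

413608


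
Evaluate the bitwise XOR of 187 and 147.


0b10111011 ^ 0b10010011 = 0b101000 = 40

40


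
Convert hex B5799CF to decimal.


B5799CF hex = 190290383 decimal

190290383


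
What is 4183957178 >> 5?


0b11111001011000100001111010111010 >> 5 = 0b111110010110001000011110101 = 130748661

130748661


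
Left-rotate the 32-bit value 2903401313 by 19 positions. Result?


Rotate 0b10101101000011100110001101100001 left by 19 (32-bit) = 0b11011000011010110100001110011 = 453863539

453863539


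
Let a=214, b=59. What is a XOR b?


214 ^ 59 = 237

237


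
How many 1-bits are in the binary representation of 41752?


0b1010001100011000 has 6 set bits

6


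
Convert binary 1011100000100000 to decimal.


1011100000100000 in decimal = 47136

47136


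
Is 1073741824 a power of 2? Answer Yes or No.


0b1000000000000000000000000000000. Only one bit set => Yes

Yes


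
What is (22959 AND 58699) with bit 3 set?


Step 1: 22959 & 58699 = 16651
Step 2: 16651 | (1 << 3) = 16651 | 8 = 16651

16651


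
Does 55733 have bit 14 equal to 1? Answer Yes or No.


0b1101100110110101, bit 14 = 1. Yes

Yes


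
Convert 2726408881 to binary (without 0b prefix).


2726408881 = 10100010100000011011001010110001 in binary

10100010100000011011001010110001


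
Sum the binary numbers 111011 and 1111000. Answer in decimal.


111011 + 1111000 = 10110011 = 179

179


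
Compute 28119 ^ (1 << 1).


28119 ^ (1 << 1) = 28119 ^ 2 = 28117

28117


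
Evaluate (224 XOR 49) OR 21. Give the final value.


Step 1: 224 ^ 49 = 209
Step 2: 209 | 21 = 213

213


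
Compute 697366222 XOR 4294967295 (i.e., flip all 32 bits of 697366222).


697366222 ^ 4294967295 = 3597601073

3597601073


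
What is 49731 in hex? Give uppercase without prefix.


49731 = C243 hex

C243


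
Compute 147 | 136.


0b10010011 | 0b10001000 = 0b10011011 = 155

155


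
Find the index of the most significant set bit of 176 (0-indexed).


0b10110000. Highest set bit at position 7

7


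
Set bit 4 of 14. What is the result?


14 | (1 << 4) = 14 | 16 = 30

30


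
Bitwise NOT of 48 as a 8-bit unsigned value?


~0b110000 = 0b11001111 = 207 (8-bit unsigned)

207


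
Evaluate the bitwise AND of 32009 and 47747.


0b111110100001001 & 0b1011101010000011 = 0b11100000000001 = 14337

14337


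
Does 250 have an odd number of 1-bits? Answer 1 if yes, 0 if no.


0b11111010 has 6 ones => parity 0

0


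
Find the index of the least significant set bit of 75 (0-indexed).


0b1001011. Lowest set bit at position 0

0


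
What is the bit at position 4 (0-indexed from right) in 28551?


0b110111110000111, position 4 = 0

0


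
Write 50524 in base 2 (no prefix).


50524 = 1100010101011100 in binary

1100010101011100


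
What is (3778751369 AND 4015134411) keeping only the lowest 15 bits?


Step 1: 3778751369 & 4015134411 = 3776053897
Step 2: 3776053897 & 32767 = 649

649


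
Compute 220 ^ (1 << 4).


220 ^ (1 << 4) = 220 ^ 16 = 204

204


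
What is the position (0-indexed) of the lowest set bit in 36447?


0b1000111001011111. Lowest set bit at position 0

0


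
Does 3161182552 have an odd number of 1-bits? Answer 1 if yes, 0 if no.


0b10111100011010111101000101011000 has 17 ones => parity 1

1


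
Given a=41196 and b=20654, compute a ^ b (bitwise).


41196 ^ 20654 = 61506

61506


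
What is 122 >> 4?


0b1111010 >> 4 = 0b111 = 7

7


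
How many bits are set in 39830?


0b1001101110010110 has 9 set bits

9


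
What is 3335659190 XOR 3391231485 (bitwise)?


0b11000110110100100001111010110110 ^ 0b11001010001000100001010111111101 = 0b1100111100000000101101001011 = 217058123

217058123


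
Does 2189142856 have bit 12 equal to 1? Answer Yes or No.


0b10000010011110111010101101001000, bit 12 = 0. No

No


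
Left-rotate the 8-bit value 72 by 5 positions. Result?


Rotate 0b1001000 left by 5 (8-bit) = 0b1001 = 9

9


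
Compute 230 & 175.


0b11100110 & 0b10101111 = 0b10100110 = 166

166


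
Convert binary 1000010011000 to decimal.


1000010011000 in decimal = 4248

4248


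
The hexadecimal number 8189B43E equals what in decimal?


8189B43E hex = 2173285438 decimal

2173285438


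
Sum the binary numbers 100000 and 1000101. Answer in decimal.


100000 + 1000101 = 1100101 = 101

101


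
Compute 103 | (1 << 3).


103 | (1 << 3) = 103 | 8 = 111

111


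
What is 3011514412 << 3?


0b10110011100000000001000000101100 << 3 = 0b10110011100000000001000000101100000 = 24092115296

24092115296


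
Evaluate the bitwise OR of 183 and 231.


0b10110111 | 0b11100111 = 0b11110111 = 247

247


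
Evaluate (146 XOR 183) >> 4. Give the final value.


Step 1: 146 ^ 183 = 37
Step 2: 37 >> 4 = 2

2


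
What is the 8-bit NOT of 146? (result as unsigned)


~0b10010010 = 0b1101101 = 109 (8-bit unsigned)

109


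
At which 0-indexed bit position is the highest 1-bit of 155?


0b10011011. Highest set bit at position 7

7


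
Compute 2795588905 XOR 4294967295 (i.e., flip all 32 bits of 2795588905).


2795588905 ^ 4294967295 = 1499378390

1499378390


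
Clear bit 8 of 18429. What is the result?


18429 & ~(1 << 8) = 18173

18173


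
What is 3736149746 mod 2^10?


3736149746 & 1023 = 754

754


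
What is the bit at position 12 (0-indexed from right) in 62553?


0b1111010001011001, position 12 = 1

1


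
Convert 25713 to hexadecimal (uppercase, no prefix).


25713 = 6471 hex

6471


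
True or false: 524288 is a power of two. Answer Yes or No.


0b10000000000000000000. Only one bit set => Yes

Yes


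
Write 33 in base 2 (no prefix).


33 = 100001 in binary

100001


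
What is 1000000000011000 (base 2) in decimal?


1000000000011000 in decimal = 32792

32792


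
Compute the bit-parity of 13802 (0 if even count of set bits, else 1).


0b11010111101010 has 9 ones => parity 1

1


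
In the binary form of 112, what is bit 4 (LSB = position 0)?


0b1110000, position 4 = 1

1


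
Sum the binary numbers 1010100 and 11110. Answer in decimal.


1010100 + 11110 = 1110010 = 114

114


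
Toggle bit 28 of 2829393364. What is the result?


2829393364 ^ (1 << 28) = 2829393364 ^ 268435456 = 3097828820

3097828820


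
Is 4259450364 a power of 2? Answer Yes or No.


0b11111101111000100000110111111100. Multiple bits set => No

No


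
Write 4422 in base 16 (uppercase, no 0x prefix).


4422 = 1146 hex

1146


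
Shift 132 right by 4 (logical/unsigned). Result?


0b10000100 >> 4 = 0b1000 = 8

8


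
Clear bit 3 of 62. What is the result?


62 & ~(1 << 3) = 54

54


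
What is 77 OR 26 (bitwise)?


0b1001101 | 0b11010 = 0b1011111 = 95

95


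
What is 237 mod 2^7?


237 & 127 = 109

109


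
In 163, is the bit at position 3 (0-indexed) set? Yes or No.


0b10100011, bit 3 = 0. No

No


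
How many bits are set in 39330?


0b1001100110100010 has 7 set bits

7


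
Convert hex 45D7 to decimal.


45D7 hex = 17879 decimal

17879


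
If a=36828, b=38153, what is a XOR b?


36828 ^ 38153 = 6869

6869


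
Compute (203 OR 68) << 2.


Step 1: 203 | 68 = 207
Step 2: 207 << 2 = 828

828


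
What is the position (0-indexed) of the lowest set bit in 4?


0b100. Lowest set bit at position 2

2


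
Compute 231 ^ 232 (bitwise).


0b11100111 ^ 0b11101000 = 0b1111 = 15

15


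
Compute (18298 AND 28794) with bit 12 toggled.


Step 1: 18298 & 28794 = 16506
Step 2: 16506 ^ (1 << 12) = 16506 ^ 4096 = 20602

20602


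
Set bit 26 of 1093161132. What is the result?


1093161132 | (1 << 26) = 1093161132 | 67108864 = 1160269996

1160269996


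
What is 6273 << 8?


0b1100010000001 << 8 = 0b110001000000100000000 = 1605888

1605888


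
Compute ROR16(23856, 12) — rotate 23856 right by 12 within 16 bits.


Rotate 0b101110100110000 right by 12 (16-bit) = 0b1101001100000101 = 54021

54021


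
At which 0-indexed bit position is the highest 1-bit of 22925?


0b101100110001101. Highest set bit at position 14

14


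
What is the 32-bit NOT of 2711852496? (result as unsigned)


~0b10100001101000111001010111010000 = 0b1011110010111000110101000101111 = 1583114799 (32-bit unsigned)

1583114799


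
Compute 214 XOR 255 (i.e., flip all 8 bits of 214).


214 ^ 255 = 41

41


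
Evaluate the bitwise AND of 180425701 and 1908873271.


0b1010110000010001001111100101 & 0b1110001110001110001100000110111 = 0b110000010001000000100101 = 12652581

12652581


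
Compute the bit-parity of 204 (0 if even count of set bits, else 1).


0b11001100 has 4 ones => parity 0

0


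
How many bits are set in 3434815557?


0b11001100101110110010000001000101 has 14 set bits

14


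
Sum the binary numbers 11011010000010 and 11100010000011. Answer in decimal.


11011010000010 + 11100010000011 = 110111100000101 = 28421

28421


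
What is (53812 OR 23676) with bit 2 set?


Step 1: 53812 | 23676 = 56956
Step 2: 56956 | (1 << 2) = 56956 | 4 = 56956

56956


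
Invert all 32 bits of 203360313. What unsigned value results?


203360313 ^ 4294967295 = 4091606982

4091606982


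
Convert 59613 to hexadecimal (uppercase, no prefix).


59613 = E8DD hex

E8DD


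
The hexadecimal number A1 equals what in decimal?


A1 hex = 161 decimal

161


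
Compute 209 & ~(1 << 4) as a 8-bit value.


209 & ~(1 << 4) = 193

193


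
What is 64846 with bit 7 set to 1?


64846 | (1 << 7) = 64846 | 128 = 64974

64974


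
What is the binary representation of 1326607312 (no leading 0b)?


1326607312 = 1001111000100100110101111010000 in binary

1001111000100100110101111010000


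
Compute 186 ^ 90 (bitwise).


0b10111010 ^ 0b1011010 = 0b11100000 = 224

224


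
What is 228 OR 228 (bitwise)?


0b11100100 | 0b11100100 = 0b11100100 = 228

228


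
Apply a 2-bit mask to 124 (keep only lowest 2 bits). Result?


124 & 3 = 0

0


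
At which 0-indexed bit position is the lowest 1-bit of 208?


0b11010000. Lowest set bit at position 4

4


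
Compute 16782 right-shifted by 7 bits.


0b100000110001110 >> 7 = 0b10000011 = 131

131


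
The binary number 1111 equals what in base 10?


1111 in decimal = 15

15


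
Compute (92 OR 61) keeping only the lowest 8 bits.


Step 1: 92 | 61 = 125
Step 2: 125 & 255 = 125

125


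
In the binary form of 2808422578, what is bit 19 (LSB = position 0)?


0b10100111011001010010000010110010, position 19 = 0

0


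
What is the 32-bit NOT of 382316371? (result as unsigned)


~0b10110110010011010111101010011 = 0b11101001001101100101000010101100 = 3912650924 (32-bit unsigned)

3912650924


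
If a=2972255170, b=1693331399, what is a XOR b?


2972255170 ^ 1693331399 = 3586599941

3586599941


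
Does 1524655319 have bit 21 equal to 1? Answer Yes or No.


0b1011010111000000110010011010111, bit 21 = 1. Yes

Yes


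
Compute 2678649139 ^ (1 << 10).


2678649139 ^ (1 << 10) = 2678649139 ^ 1024 = 2678650163

2678650163


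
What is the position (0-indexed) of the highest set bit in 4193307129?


0b11111001111100001100100111111001. Highest set bit at position 31

31


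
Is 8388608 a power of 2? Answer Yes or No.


0b100000000000000000000000. Only one bit set => Yes

Yes


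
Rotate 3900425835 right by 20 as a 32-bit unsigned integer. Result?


Rotate 0b11101000011110111100011001101011 right by 20 (32-bit) = 0b10111100011001101011111010000111 = 3160850055

3160850055


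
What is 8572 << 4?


0b10000101111100 << 4 = 0b100001011111000000 = 137152

137152


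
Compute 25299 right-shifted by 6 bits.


0b110001011010011 >> 6 = 0b110001011 = 395

395


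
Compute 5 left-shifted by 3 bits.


0b101 << 3 = 0b101000 = 40

40


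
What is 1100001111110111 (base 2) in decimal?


1100001111110111 in decimal = 50167

50167


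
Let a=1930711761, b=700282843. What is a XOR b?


1930711761 ^ 700282843 = 1521034506

1521034506


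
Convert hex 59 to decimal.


59 hex = 89 decimal

89


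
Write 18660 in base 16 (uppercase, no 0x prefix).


18660 = 48E4 hex

48E4


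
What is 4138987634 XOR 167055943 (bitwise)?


0b11110110101100111111000001110010 ^ 0b1001111101010001001001000111 = 0b11111111010001101110001000110101 = 4282835509

4282835509


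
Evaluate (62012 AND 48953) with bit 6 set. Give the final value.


Step 1: 62012 & 48953 = 45624
Step 2: 45624 | (1 << 6) = 45624 | 64 = 45688

45688


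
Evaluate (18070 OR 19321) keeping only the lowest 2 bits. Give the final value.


Step 1: 18070 | 19321 = 20479
Step 2: 20479 & 3 = 3

3


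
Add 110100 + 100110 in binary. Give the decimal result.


110100 + 100110 = 1011010 = 90

90


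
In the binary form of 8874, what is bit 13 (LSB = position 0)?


0b10001010101010, position 13 = 1

1


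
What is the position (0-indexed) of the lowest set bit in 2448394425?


0b10010001111011111000100010111001. Lowest set bit at position 0

0


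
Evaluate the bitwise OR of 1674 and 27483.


0b11010001010 | 0b110101101011011 = 0b110111111011011 = 28635

28635


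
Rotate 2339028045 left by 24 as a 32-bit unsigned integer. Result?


Rotate 0b10001011011010101011110001001101 left by 24 (32-bit) = 0b1001101100010110110101010111100 = 1300982460

1300982460


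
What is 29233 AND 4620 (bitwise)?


0b111001000110001 & 0b1001000001100 = 0b1001000000000 = 4608

4608


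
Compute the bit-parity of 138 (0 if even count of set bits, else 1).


0b10001010 has 3 ones => parity 1

1


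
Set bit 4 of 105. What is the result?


105 | (1 << 4) = 105 | 16 = 121

121


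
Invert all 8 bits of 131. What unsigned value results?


131 ^ 255 = 124

124


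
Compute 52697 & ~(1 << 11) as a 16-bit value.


52697 & ~(1 << 11) = 50649

50649


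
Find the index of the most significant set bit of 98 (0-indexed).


0b1100010. Highest set bit at position 6

6


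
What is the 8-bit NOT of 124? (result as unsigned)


~0b1111100 = 0b10000011 = 131 (8-bit unsigned)

131


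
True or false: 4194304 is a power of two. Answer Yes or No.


0b10000000000000000000000. Only one bit set => Yes

Yes


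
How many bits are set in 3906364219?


0b11101000110101100110001100111011 has 18 set bits

18


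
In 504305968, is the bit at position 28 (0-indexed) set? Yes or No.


0b11110000011110001100100110000, bit 28 = 1. Yes

Yes


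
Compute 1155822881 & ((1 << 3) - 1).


1155822881 & 7 = 1

1


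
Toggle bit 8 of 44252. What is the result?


44252 ^ (1 << 8) = 44252 ^ 256 = 44508

44508


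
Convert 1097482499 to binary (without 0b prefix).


1097482499 = 1000001011010100100000100000011 in binary

1000001011010100100000100000011


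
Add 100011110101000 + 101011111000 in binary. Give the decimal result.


100011110101000 + 101011111000 = 101001010100000 = 21152

21152


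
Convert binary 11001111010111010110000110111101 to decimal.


11001111010111010110000110111101 in decimal = 3479003581

3479003581


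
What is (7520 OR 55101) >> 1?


Step 1: 7520 | 55101 = 57213
Step 2: 57213 >> 1 = 28606

28606


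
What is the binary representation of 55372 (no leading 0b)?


55372 = 1101100001001100 in binary

1101100001001100


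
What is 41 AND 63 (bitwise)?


0b101001 & 0b111111 = 0b101001 = 41

41


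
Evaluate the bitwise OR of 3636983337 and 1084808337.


0b11011000110001111111011000101001 | 0b1000000101010001101110010010001 = 0b11011000111011111111111010111001 = 3639606969

3639606969


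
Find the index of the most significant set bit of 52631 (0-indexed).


0b1100110110010111. Highest set bit at position 15

15


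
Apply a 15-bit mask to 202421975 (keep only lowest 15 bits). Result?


202421975 & 32767 = 14039

14039


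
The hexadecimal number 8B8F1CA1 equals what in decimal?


8B8F1CA1 hex = 2341412001 decimal

2341412001


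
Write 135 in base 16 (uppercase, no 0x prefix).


135 = 87 hex

87


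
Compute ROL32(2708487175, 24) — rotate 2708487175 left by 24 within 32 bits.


Rotate 0b10100001011100000011110000000111 left by 24 (32-bit) = 0b111101000010111000000111100 = 128020540

128020540


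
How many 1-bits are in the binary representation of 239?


0b11101111 has 7 set bits

7


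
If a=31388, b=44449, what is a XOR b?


31388 ^ 44449 = 55101

55101


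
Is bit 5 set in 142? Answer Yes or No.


0b10001110, bit 5 = 0. No

No


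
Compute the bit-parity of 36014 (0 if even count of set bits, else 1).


0b1000110010101110 has 8 ones => parity 0

0


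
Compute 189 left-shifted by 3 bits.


0b10111101 << 3 = 0b10111101000 = 1512

1512


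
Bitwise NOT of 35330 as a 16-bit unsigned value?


~0b1000101000000010 = 0b111010111111101 = 30205 (16-bit unsigned)

30205


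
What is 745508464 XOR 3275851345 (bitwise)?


0b101100011011111000111001110000 ^ 0b11000011010000011000011001010001 = 0b11101111001011100000100000100001 = 4012771361

4012771361


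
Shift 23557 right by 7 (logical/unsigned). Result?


0b101110000000101 >> 7 = 0b10111000 = 184

184


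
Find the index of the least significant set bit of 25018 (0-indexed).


0b110000110111010. Lowest set bit at position 1

1


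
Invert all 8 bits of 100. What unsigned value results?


100 ^ 255 = 155

155


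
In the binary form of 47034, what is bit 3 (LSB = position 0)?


0b1011011110111010, position 3 = 1

1


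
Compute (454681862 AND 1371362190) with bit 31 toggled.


Step 1: 454681862 & 1371362190 = 286867718
Step 2: 286867718 ^ (1 << 31) = 286867718 ^ 2147483648 = 2434351366

2434351366


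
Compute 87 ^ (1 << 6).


87 ^ (1 << 6) = 87 ^ 64 = 23

23


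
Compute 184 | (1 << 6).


184 | (1 << 6) = 184 | 64 = 248

248


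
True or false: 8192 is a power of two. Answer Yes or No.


0b10000000000000. Only one bit set => Yes

Yes


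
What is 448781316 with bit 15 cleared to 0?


448781316 & ~(1 << 15) = 448748548

448748548


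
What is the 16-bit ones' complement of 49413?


49413 ^ 65535 = 16122

16122


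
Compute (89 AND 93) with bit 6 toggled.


Step 1: 89 & 93 = 89
Step 2: 89 ^ (1 << 6) = 89 ^ 64 = 25

25


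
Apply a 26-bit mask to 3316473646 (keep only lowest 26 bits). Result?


3316473646 & 67108863 = 28139310

28139310


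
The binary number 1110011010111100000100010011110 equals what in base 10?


1110011010111100000100010011110 in decimal = 1935542430

1935542430


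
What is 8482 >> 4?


0b10000100100010 >> 4 = 0b1000010010 = 530

530


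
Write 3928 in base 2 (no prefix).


3928 = 111101011000 in binary

111101011000


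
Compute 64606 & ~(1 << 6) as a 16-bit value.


64606 & ~(1 << 6) = 64542

64542


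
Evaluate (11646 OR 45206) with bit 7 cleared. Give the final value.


Step 1: 11646 | 45206 = 48638
Step 2: 48638 & ~(1 << 7) = 48510

48510


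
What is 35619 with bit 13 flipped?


35619 ^ (1 << 13) = 35619 ^ 8192 = 43811

43811


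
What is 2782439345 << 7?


0b10100101110110001010011110110001 << 7 = 0b101001011101100010100111101100010000000 = 356152236160

356152236160


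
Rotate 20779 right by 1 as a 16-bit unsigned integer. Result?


Rotate 0b101000100101011 right by 1 (16-bit) = 0b1010100010010101 = 43157

43157


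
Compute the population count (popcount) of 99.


0b1100011 has 4 set bits

4


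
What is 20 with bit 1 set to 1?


20 | (1 << 1) = 20 | 2 = 22

22


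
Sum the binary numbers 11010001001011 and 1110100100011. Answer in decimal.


11010001001011 + 1110100100011 = 101000101101110 = 20846

20846


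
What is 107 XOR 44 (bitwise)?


0b1101011 ^ 0b101100 = 0b1000111 = 71

71


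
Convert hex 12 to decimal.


12 hex = 18 decimal

18


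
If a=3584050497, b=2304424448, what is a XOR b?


3584050497 ^ 2304424448 = 1559953217

1559953217


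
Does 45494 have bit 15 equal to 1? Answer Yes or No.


0b1011000110110110, bit 15 = 1. Yes

Yes


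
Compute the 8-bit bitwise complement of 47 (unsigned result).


~0b101111 = 0b11010000 = 208 (8-bit unsigned)

208


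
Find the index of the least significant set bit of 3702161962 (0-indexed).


0b11011100101010101000001000101010. Lowest set bit at position 1

1


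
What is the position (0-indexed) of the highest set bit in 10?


0b1010. Highest set bit at position 3

3


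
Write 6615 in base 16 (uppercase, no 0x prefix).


6615 = 19D7 hex

19D7


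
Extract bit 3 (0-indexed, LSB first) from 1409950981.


0b1010100000010100010010100000101, position 3 = 0

0


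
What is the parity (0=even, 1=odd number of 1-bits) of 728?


0b1011011000 has 5 ones => parity 1

1


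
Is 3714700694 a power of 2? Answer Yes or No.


0b11011101011010011101010110010110. Multiple bits set => No

No


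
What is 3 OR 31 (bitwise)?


0b11 | 0b11111 = 0b11111 = 31

31


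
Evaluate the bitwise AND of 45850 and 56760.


0b1011001100011010 & 0b1101110110111000 = 0b1001000100011000 = 37144

37144


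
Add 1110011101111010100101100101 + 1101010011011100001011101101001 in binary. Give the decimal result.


1110011101111010100101100101 + 1101010011011100001011101101001 = 1111000111001011100000011001110 = 2028323022

2028323022


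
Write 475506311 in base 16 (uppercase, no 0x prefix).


475506311 = 1C57A687 hex

1C57A687


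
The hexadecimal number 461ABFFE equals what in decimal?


461ABFFE hex = 1176158206 decimal

1176158206


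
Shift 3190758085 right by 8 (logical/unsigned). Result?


0b10111110001011110001101011000101 >> 8 = 0b101111100010111100011010 = 12463898

12463898


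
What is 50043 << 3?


0b1100001101111011 << 3 = 0b1100001101111011000 = 400344

400344


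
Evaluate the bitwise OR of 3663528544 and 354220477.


0b11011010010111010000001001100000 | 0b10101000111001111100110111101 = 0b11011111010111011111101111111101 = 3747478525

3747478525


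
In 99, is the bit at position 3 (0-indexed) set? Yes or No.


0b1100011, bit 3 = 0. No

No


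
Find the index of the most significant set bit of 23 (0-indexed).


0b10111. Highest set bit at position 4

4


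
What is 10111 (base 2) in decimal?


10111 in decimal = 23

23


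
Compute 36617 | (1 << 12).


36617 | (1 << 12) = 36617 | 4096 = 40713

40713


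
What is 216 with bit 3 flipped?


216 ^ (1 << 3) = 216 ^ 8 = 208

208


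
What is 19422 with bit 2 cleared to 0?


19422 & ~(1 << 2) = 19418

19418


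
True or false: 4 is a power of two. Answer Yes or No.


0b100. Only one bit set => Yes

Yes


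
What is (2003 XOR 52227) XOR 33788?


Step 1: 2003 ^ 52227 = 52176
Step 2: 52176 ^ 33788 = 18476

18476


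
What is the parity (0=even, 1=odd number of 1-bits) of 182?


0b10110110 has 5 ones => parity 1

1


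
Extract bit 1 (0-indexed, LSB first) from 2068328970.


0b1111011010010000011001000001010, position 1 = 1

1


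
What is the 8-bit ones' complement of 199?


199 ^ 255 = 56

56


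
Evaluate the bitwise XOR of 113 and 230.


0b1110001 ^ 0b11100110 = 0b10010111 = 151

151


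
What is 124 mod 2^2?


124 & 3 = 0

0


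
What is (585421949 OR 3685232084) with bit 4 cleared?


Step 1: 585421949 | 3685232084 = 4226612733
Step 2: 4226612733 & ~(1 << 4) = 4226612717

4226612717


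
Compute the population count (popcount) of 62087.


0b1111001010000111 has 9 set bits

9


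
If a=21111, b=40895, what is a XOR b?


21111 ^ 40895 = 52680

52680


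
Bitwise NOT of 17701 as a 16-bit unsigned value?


~0b100010100100101 = 0b1011101011011010 = 47834 (16-bit unsigned)

47834


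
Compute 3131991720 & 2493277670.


0b10111010101011100110011010101000 & 0b10010100100111000110010111100110 = 0b10010000100011000110010010100000 = 2425119904

2425119904


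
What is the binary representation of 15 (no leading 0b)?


15 = 1111 in binary

1111


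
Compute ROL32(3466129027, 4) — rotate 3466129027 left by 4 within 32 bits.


Rotate 0b11001110100110001110111010000011 left by 4 (32-bit) = 0b11101001100011101110100000111100 = 3918456892

3918456892


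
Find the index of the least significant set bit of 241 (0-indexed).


0b11110001. Lowest set bit at position 0

0


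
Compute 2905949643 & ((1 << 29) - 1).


2905949643 & 536870911 = 221595083

221595083


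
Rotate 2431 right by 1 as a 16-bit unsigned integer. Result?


Rotate 0b100101111111 right by 1 (16-bit) = 0b1000010010111111 = 33983

33983


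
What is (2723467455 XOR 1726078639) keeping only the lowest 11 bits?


Step 1: 2723467455 ^ 1726078639 = 3300199952
Step 2: 3300199952 & 2047 = 1552

1552


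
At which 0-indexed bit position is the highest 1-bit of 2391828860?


0b10001110100100000110100101111100. Highest set bit at position 31

31


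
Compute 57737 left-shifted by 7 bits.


0b1110000110001001 << 7 = 0b11100001100010010000000 = 7390336

7390336


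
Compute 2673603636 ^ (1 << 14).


2673603636 ^ (1 << 14) = 2673603636 ^ 16384 = 2673587252

2673587252


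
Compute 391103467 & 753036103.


0b10111010011111100001111101011 & 0b101100111000100110101101000111 = 0b100010000100100001101000011 = 71451459

71451459


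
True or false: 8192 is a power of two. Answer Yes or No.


0b10000000000000. Only one bit set => Yes

Yes


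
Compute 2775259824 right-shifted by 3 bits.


0b10100101011010110001101010110000 >> 3 = 0b10100101011010110001101010110 = 346907478

346907478


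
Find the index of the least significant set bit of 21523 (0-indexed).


0b101010000010011. Lowest set bit at position 0

0


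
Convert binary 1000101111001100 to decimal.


1000101111001100 in decimal = 35788

35788


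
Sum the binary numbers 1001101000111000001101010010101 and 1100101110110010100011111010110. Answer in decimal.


1001101000111000001101010010101 + 1100101110110010100011111010110 = 10110010111101010110001001101011 = 3002425963

3002425963


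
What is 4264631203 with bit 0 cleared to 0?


4264631203 & ~(1 << 0) = 4264631202

4264631202


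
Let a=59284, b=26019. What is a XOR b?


59284 ^ 26019 = 33335

33335


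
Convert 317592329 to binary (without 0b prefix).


317592329 = 10010111011100001001100001001 in binary

10010111011100001001100001001


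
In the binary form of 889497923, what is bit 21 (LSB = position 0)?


0b110101000001001010100101000011, position 21 = 0

0


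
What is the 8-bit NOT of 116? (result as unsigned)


~0b1110100 = 0b10001011 = 139 (8-bit unsigned)

139


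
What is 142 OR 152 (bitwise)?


0b10001110 | 0b10011000 = 0b10011110 = 158

158


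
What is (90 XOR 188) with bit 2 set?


Step 1: 90 ^ 188 = 230
Step 2: 230 | (1 << 2) = 230 | 4 = 230

230


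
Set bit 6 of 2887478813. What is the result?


2887478813 | (1 << 6) = 2887478813 | 64 = 2887478877

2887478877


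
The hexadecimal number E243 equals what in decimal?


E243 hex = 57923 decimal

57923


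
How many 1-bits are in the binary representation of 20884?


0b101000110010100 has 6 set bits

6


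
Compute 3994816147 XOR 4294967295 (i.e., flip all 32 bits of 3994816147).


3994816147 ^ 4294967295 = 300151148

300151148


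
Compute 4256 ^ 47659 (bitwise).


0b1000010100000 ^ 0b1011101000101011 = 0b1010101010001011 = 43659

43659


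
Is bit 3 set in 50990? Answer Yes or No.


0b1100011100101110, bit 3 = 1. Yes

Yes


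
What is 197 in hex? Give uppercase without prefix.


197 = C5 hex

C5


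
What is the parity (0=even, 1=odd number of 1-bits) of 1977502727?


0b1110101110111100100110000000111 has 17 ones => parity 1

1


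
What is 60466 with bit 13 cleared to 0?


60466 & ~(1 << 13) = 52274

52274


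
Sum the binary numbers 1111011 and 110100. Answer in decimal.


1111011 + 110100 = 10101111 = 175

175


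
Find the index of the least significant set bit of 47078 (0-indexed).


0b1011011111100110. Lowest set bit at position 1

1


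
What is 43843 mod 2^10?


43843 & 1023 = 835

835


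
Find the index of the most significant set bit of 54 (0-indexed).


0b110110. Highest set bit at position 5

5


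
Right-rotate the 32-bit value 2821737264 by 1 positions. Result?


Rotate 0b10101000001100000100101100110000 right by 1 (32-bit) = 0b1010100000110000010010110011000 = 1410868632

1410868632


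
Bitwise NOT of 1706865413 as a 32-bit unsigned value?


~0b1100101101111001011001100000101 = 0b10011010010000110100110011111010 = 2588101882 (32-bit unsigned)

2588101882


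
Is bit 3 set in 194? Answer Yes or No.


0b11000010, bit 3 = 0. No

No


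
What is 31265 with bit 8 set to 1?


31265 | (1 << 8) = 31265 | 256 = 31521

31521


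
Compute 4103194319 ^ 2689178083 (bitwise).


0b11110100100100011100011011001111 ^ 0b10100000010010011001100111100011 = 0b1010100110110000101111100101100 = 1423466284

1423466284


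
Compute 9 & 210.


0b1001 & 0b11010010 = 0b0 = 0

0


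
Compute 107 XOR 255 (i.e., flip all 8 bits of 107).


107 ^ 255 = 148

148


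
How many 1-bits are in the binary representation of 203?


0b11001011 has 5 set bits

5


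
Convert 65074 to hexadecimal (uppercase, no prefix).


65074 = FE32 hex

FE32


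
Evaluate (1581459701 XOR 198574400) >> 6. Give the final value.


Step 1: 1581459701 ^ 198574400 = 1435838901
Step 2: 1435838901 >> 6 = 22434982

22434982


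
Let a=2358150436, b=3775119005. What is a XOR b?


2358150436 ^ 3775119005 = 1837972409

1837972409


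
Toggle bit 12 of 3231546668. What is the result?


3231546668 ^ (1 << 12) = 3231546668 ^ 4096 = 3231542572

3231542572


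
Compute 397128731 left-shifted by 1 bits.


0b10111101010111011010000011011 << 1 = 0b101111010101110110100000110110 = 794257462

794257462


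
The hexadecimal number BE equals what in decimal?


BE hex = 190 decimal

190


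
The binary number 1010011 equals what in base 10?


1010011 in decimal = 83

83


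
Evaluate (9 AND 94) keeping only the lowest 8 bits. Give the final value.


Step 1: 9 & 94 = 8
Step 2: 8 & 255 = 8

8


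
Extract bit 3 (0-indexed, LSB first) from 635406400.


0b100101110111111000100001000000, position 3 = 0

0


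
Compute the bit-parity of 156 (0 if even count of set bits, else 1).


0b10011100 has 4 ones => parity 0

0


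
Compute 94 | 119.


0b1011110 | 0b1110111 = 0b1111111 = 127

127


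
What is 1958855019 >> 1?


0b1110100110000011100000101101011 >> 1 = 0b111010011000001110000010110101 = 979427509

979427509


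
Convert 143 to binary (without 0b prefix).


143 = 10001111 in binary

10001111


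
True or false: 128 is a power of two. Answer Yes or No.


0b10000000. Only one bit set => Yes

Yes


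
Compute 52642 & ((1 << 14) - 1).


52642 & 16383 = 3490

3490


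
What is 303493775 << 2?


0b10010000101101111001010001111 << 2 = 0b1001000010110111100101000111100 = 1213975100

1213975100


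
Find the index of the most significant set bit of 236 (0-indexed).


0b11101100. Highest set bit at position 7

7


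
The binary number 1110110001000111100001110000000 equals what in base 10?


1110110001000111100001110000000 in decimal = 1982055296

1982055296


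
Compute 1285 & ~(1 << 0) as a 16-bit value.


1285 & ~(1 << 0) = 1284

1284


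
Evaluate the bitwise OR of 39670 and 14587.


0b1001101011110110 | 0b11100011111011 = 0b1011101011111111 = 47871

47871


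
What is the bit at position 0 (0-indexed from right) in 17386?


0b100001111101010, position 0 = 0

0


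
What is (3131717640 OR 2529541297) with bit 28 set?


Step 1: 3131717640 | 2529541297 = 3203382457
Step 2: 3203382457 | (1 << 28) = 3203382457 | 268435456 = 3203382457

3203382457


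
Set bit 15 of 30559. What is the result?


30559 | (1 << 15) = 30559 | 32768 = 63327

63327


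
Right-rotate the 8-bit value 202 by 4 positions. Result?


Rotate 0b11001010 right by 4 (8-bit) = 0b10101100 = 172

172


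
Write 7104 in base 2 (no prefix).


7104 = 1101111000000 in binary

1101111000000


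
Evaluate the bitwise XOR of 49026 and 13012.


0b1011111110000010 ^ 0b11001011010100 = 0b1000110101010110 = 36182

36182


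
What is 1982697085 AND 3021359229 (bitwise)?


0b1110110001011011000111001111101 & 0b10110100000101100100100001111101 = 0b110100000001000000100001111101 = 872679549

872679549


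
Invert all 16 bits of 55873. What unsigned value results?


55873 ^ 65535 = 9662

9662


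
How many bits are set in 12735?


0b11000110111111 has 10 set bits

10


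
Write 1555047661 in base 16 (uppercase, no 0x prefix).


1555047661 = 5CB024ED hex

5CB024ED


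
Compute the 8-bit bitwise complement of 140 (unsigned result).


~0b10001100 = 0b1110011 = 115 (8-bit unsigned)

115


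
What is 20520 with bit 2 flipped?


20520 ^ (1 << 2) = 20520 ^ 4 = 20524

20524


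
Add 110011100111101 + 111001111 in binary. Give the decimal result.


110011100111101 + 111001111 = 110100100001100 = 26892

26892


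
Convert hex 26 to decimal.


26 hex = 38 decimal

38


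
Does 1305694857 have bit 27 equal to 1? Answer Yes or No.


0b1001101110100110101001010001001, bit 27 = 1. Yes

Yes


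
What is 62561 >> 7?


0b1111010001100001 >> 7 = 0b111101000 = 488

488


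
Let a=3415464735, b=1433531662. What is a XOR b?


3415464735 ^ 1433531662 = 2665623057

2665623057


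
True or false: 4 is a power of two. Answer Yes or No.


0b100. Only one bit set => Yes

Yes


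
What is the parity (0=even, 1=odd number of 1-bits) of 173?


0b10101101 has 5 ones => parity 1

1


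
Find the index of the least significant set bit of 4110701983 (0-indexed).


0b11110101000001000101010110011111. Lowest set bit at position 0

0


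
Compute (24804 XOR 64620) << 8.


Step 1: 24804 ^ 64620 = 40072
Step 2: 40072 << 8 = 10258432

10258432


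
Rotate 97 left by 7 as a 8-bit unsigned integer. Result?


Rotate 0b1100001 left by 7 (8-bit) = 0b10110000 = 176

176


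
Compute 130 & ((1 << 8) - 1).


130 & 255 = 130

130


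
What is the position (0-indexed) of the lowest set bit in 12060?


0b10111100011100. Lowest set bit at position 2

2


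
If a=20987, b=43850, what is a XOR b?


20987 ^ 43850 = 64177

64177


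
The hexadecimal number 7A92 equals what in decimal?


7A92 hex = 31378 decimal

31378


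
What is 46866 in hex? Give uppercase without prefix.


46866 = B712 hex

B712


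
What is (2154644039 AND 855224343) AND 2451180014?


Step 1: 2154644039 & 855224343 = 6881287
Step 2: 6881287 & 2451180014 = 524294

524294


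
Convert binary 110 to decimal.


110 in decimal = 6

6


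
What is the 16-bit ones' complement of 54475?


54475 ^ 65535 = 11060

11060


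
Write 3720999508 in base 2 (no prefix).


3720999508 = 11011101110010011111001001010100 in binary

11011101110010011111001001010100


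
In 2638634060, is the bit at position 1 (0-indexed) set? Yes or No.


0b10011101010001100101110001001100, bit 1 = 0. No

No


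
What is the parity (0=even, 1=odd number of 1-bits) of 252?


0b11111100 has 6 ones => parity 0

0


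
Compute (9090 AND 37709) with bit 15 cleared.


Step 1: 9090 & 37709 = 768
Step 2: 768 & ~(1 << 15) = 768

768


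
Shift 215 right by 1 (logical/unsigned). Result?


0b11010111 >> 1 = 0b1101011 = 107

107


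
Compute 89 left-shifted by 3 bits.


0b1011001 << 3 = 0b1011001000 = 712

712


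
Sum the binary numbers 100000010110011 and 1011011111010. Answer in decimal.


100000010110011 + 1011011111010 = 101011110101101 = 22445

22445


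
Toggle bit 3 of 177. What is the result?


177 ^ (1 << 3) = 177 ^ 8 = 185

185


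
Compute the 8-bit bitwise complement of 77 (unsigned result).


~0b1001101 = 0b10110010 = 178 (8-bit unsigned)

178


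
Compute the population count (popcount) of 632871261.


0b100101101110001101100101011101 has 17 set bits

17


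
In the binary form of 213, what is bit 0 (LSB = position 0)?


0b11010101, position 0 = 1

1


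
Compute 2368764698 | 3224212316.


0b10001101001100000111101100011010 | 0b11000000001011011001001101011100 = 0b11001101001111011111101101011110 = 3443391326

3443391326


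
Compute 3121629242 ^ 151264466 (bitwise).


0b10111010000100000100100000111010 ^ 0b1001000001000001110011010010 = 0b10110011000101000101010011101000 = 3004454120

3004454120


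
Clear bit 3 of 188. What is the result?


188 & ~(1 << 3) = 180

180


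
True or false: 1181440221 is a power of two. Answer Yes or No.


0b1000110011010110101100011011101. Multiple bits set => No

No


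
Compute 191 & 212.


0b10111111 & 0b11010100 = 0b10010100 = 148

148


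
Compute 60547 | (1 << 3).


60547 | (1 << 3) = 60547 | 8 = 60555

60555


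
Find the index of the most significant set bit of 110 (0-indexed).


0b1101110. Highest set bit at position 6

6


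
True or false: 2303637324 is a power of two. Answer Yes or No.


0b10001001010011101011011101001100. Multiple bits set => No

No


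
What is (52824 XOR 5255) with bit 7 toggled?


Step 1: 52824 ^ 5255 = 56031
Step 2: 56031 ^ (1 << 7) = 56031 ^ 128 = 55903

55903


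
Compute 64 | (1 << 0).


64 | (1 << 0) = 64 | 1 = 65

65


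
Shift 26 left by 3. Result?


0b11010 << 3 = 0b11010000 = 208

208


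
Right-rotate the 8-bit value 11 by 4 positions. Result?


Rotate 0b1011 right by 4 (8-bit) = 0b10110000 = 176

176


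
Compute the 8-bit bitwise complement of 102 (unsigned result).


~0b1100110 = 0b10011001 = 153 (8-bit unsigned)

153


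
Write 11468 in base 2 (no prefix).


11468 = 10110011001100 in binary

10110011001100


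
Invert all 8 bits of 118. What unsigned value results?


118 ^ 255 = 137

137


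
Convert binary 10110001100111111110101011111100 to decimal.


10110001100111111110101011111100 in decimal = 2980047612

2980047612


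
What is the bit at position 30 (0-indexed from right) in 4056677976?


0b11110001110010111111111001011000, position 30 = 1

1


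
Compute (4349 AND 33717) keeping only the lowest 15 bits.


Step 1: 4349 & 33717 = 181
Step 2: 181 & 32767 = 181

181
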